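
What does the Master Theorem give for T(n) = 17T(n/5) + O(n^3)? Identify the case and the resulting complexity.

Master Theorem for T(n) = 17T(n/5) + O(n^3):

a = 17, b = 5, c = 3
log_b(a) = log_5(17) = 1.7604

Case 3: c = 3 > log_5(17) = 1.7604
T(n) = O(n^3) = O(n^3)

For T(n) = 17T(n/5) + O(n^3): log_5(17) = 1.7604. This is Case 3 of the Master Theorem (c > log_b(a), work dominated by root), giving O(n^3).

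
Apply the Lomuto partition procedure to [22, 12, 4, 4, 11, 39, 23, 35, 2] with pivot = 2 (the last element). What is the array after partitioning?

Lomuto partition with pivot = 2:

Initial array: [22, 12, 4, 4, 11, 39, 23, 35, 2]

arr[0]=22 > 2: no swap
arr[1]=12 > 2: no swap
arr[2]=4 > 2: no swap
arr[3]=4 > 2: no swap
arr[4]=11 > 2: no swap
arr[5]=39 > 2: no swap
arr[6]=23 > 2: no swap
arr[7]=35 > 2: no swap

Place pivot at position 0: [2, 12, 4, 4, 11, 39, 23, 35, 22]
Pivot position: 0

After partitioning with pivot 2, the array becomes [2, 12, 4, 4, 11, 39, 23, 35, 22]. The pivot is placed at index 0. All elements to the left of the pivot are <= 2, and all elements to the right are > 2.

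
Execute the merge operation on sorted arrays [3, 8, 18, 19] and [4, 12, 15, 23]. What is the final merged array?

Merging process:

Compare 3 vs 4: take 3 from left. Merged: [3]
Compare 8 vs 4: take 4 from right. Merged: [3, 4]
Compare 8 vs 12: take 8 from left. Merged: [3, 4, 8]
Compare 18 vs 12: take 12 from right. Merged: [3, 4, 8, 12]
Compare 18 vs 15: take 15 from right. Merged: [3, 4, 8, 12, 15]
Compare 18 vs 23: take 18 from left. Merged: [3, 4, 8, 12, 15, 18]
Compare 19 vs 23: take 19 from left. Merged: [3, 4, 8, 12, 15, 18, 19]
Append remaining from right: [23]. Merged: [3, 4, 8, 12, 15, 18, 19, 23]

Final merged array: [3, 4, 8, 12, 15, 18, 19, 23]
Total comparisons: 7

The merged array is [3, 4, 8, 12, 15, 18, 19, 23], requiring 7 comparisons. The merge step runs in O(n) time where n is the total number of elements.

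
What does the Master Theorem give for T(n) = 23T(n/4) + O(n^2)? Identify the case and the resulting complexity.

Master Theorem for T(n) = 23T(n/4) + O(n^2):

a = 23, b = 4, c = 2
log_b(a) = log_4(23) = 2.2618

Case 1: c = 2 < log_4(23) = 2.2618
T(n) = O(n^(log_4 23))

For T(n) = 23T(n/4) + O(n^2): log_4(23) = 2.2618. This is Case 1 of the Master Theorem (c < log_b(a), work dominated by leaves), giving O(n^(log_4 23)).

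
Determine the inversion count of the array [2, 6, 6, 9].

Finding inversions in [2, 6, 6, 9]:


Total inversions: 0

The array has 0 inversions. It is already sorted.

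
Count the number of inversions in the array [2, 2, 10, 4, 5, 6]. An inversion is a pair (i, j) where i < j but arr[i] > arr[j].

Finding inversions in [2, 2, 10, 4, 5, 6]:

(2, 3): arr[2]=10 > arr[3]=4
(2, 4): arr[2]=10 > arr[4]=5
(2, 5): arr[2]=10 > arr[5]=6

Total inversions: 3

The array has 3 inversion(s): (2,3), (2,4), (2,5). Each pair (i,j) satisfies i < j and arr[i] > arr[j].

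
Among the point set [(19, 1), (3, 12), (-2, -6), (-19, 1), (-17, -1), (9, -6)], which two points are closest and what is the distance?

Computing all pairwise distances among 6 points:

d((19, 1), (3, 12)) = 19.4165
d((19, 1), (-2, -6)) = 22.1359
d((19, 1), (-19, 1)) = 38.0
d((19, 1), (-17, -1)) = 36.0555
d((19, 1), (9, -6)) = 12.2066
d((3, 12), (-2, -6)) = 18.6815
d((3, 12), (-19, 1)) = 24.5967
d((3, 12), (-17, -1)) = 23.8537
d((3, 12), (9, -6)) = 18.9737
d((-2, -6), (-19, 1)) = 18.3848
d((-2, -6), (-17, -1)) = 15.8114
d((-2, -6), (9, -6)) = 11.0
d((-19, 1), (-17, -1)) = 2.8284 <-- minimum
d((-19, 1), (9, -6)) = 28.8617
d((-17, -1), (9, -6)) = 26.4764

Closest pair: (-19, 1) and (-17, -1) with distance 2.8284

The closest pair is (-19, 1) and (-17, -1) with Euclidean distance 2.8284. For 6 points, brute-force pairwise comparison is shown above. For large n, the divide-and-conquer algorithm (sort by x, recurse on halves, check the dividing strip) achieves O(n log n).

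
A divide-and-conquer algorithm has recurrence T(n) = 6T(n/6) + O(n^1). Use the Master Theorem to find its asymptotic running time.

Master Theorem for T(n) = 6T(n/6) + O(n^1):

a = 6, b = 6, c = 1
log_b(a) = log_6(6) = 1.0000

Case 2: c = 1 = log_6(6) = 1.0000
T(n) = O(n^1 log n) = O(n log n)

For T(n) = 6T(n/6) + O(n^1): log_6(6) = 1.0000. This is Case 2 of the Master Theorem (c = log_b(a), equal work at all levels), giving O(n log n).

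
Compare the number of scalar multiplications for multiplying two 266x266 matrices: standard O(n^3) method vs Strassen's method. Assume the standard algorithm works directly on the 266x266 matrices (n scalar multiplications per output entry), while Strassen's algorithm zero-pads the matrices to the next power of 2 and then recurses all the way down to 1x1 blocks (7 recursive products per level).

Matrix multiplication for 266x266 matrices:

Strassen's algorithm requires power-of-2 dimensions. Pad 266x266 to 512x512 (next power of 2).

Standard algorithm: 266^3 = 18821096 multiplications
Strassen's algorithm: 7^(log2(512)) = 7^9 = 40353607 multiplications
Difference: 18821096 - 40353607 = -21532511 (Strassen uses MORE here due to padding overhead — for small or just-over-power-of-2 n, padding can outweigh the per-level savings)

Standard: 18821096 multiplications (266^3). Strassen: 40353607 multiplications (7^9, after padding to 512x512). Strassen reduces 8 recursive multiplications to 7 at each level.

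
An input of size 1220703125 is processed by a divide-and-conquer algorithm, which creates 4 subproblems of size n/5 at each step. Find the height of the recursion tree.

For divide and conquer with division factor 5:

Problem sizes at each level:
Level 0: 1220703125
Level 1: 244140625
Level 2: 48828125
Level 3: 9765625
Level 4: 1953125
Level 5: 390625
Level 6: 78125
Level 7: 15625
Level 8: 3125
Level 9: 625
Level 10: 125
Level 11: 25
Level 12: 5
Level 13: 1

The root is level 0 and the size-1 base case is level 13 (the tree spans levels 0 through 13, i.e. 14 levels counting the root), so the depth is the number of divisions: log_5(1220703125) = 13

The recursion tree depth is log_5(1220703125) = 13. At each level, the problem size is divided by 5, so it takes 13 divisions to reduce to a base case of size 1. The algorithm makes 4 recursive calls at each level.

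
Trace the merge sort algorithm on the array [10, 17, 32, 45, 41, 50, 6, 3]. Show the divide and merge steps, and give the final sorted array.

Merge sort trace:

Split: [10, 17, 32, 45, 41, 50, 6, 3] -> [10, 17, 32, 45] and [41, 50, 6, 3]
  Split: [10, 17, 32, 45] -> [10, 17] and [32, 45]
    Split: [10, 17] -> [10] and [17]
    Merge: [10] + [17] -> [10, 17]
    Split: [32, 45] -> [32] and [45]
    Merge: [32] + [45] -> [32, 45]
  Merge: [10, 17] + [32, 45] -> [10, 17, 32, 45]
  Split: [41, 50, 6, 3] -> [41, 50] and [6, 3]
    Split: [41, 50] -> [41] and [50]
    Merge: [41] + [50] -> [41, 50]
    Split: [6, 3] -> [6] and [3]
    Merge: [6] + [3] -> [3, 6]
  Merge: [41, 50] + [3, 6] -> [3, 6, 41, 50]
Merge: [10, 17, 32, 45] + [3, 6, 41, 50] -> [3, 6, 10, 17, 32, 41, 45, 50]

Final sorted array: [3, 6, 10, 17, 32, 41, 45, 50]

The merge sort proceeds by recursively splitting the array and merging sorted halves.
After all merges, the sorted array is [3, 6, 10, 17, 32, 41, 45, 50].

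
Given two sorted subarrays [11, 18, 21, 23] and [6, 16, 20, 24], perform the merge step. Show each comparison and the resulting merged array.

Merging process:

Compare 11 vs 6: take 6 from right. Merged: [6]
Compare 11 vs 16: take 11 from left. Merged: [6, 11]
Compare 18 vs 16: take 16 from right. Merged: [6, 11, 16]
Compare 18 vs 20: take 18 from left. Merged: [6, 11, 16, 18]
Compare 21 vs 20: take 20 from right. Merged: [6, 11, 16, 18, 20]
Compare 21 vs 24: take 21 from left. Merged: [6, 11, 16, 18, 20, 21]
Compare 23 vs 24: take 23 from left. Merged: [6, 11, 16, 18, 20, 21, 23]
Append remaining from right: [24]. Merged: [6, 11, 16, 18, 20, 21, 23, 24]

Final merged array: [6, 11, 16, 18, 20, 21, 23, 24]
Total comparisons: 7

The merged array is [6, 11, 16, 18, 20, 21, 23, 24], requiring 7 comparisons. The merge step runs in O(n) time where n is the total number of elements.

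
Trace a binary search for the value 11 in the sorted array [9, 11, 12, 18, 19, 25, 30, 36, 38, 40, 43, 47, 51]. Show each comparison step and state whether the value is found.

Binary search for 11 in [9, 11, 12, 18, 19, 25, 30, 36, 38, 40, 43, 47, 51]:

lo=0, hi=12, mid=6, arr[mid]=30 -> 30 > 11, search left half
lo=0, hi=5, mid=2, arr[mid]=12 -> 12 > 11, search left half
lo=0, hi=1, mid=0, arr[mid]=9 -> 9 < 11, search right half
lo=1, hi=1, mid=1, arr[mid]=11 -> Found target at index 1!

Binary search finds 11 at index 1 after 4 comparisons. The search repeatedly halves the search space by comparing with the middle element.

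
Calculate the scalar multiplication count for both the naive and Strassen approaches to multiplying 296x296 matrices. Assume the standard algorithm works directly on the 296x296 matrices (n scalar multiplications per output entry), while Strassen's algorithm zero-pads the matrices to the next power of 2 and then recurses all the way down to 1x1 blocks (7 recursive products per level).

Matrix multiplication for 296x296 matrices:

Strassen's algorithm requires power-of-2 dimensions. Pad 296x296 to 512x512 (next power of 2).

Standard algorithm: 296^3 = 25934336 multiplications
Strassen's algorithm: 7^(log2(512)) = 7^9 = 40353607 multiplications
Difference: 25934336 - 40353607 = -14419271 (Strassen uses MORE here due to padding overhead — for small or just-over-power-of-2 n, padding can outweigh the per-level savings)

Standard: 25934336 multiplications (296^3). Strassen: 40353607 multiplications (7^9, after padding to 512x512). Strassen reduces 8 recursive multiplications to 7 at each level.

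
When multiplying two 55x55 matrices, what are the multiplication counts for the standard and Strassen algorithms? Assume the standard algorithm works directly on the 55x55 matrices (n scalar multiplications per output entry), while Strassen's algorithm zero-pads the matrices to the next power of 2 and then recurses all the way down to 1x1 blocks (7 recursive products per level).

Matrix multiplication for 55x55 matrices:

Strassen's algorithm requires power-of-2 dimensions. Pad 55x55 to 64x64 (next power of 2).

Standard algorithm: 55^3 = 166375 multiplications
Strassen's algorithm: 7^(log2(64)) = 7^6 = 117649 multiplications
Savings: 166375 - 117649 = 48726 multiplications

Standard: 166375 multiplications (55^3). Strassen: 117649 multiplications (7^6, after padding to 64x64). Strassen reduces 8 recursive multiplications to 7 at each level.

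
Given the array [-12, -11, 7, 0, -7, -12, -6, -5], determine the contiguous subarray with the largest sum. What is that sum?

Using Kadane's algorithm on [-12, -11, 7, 0, -7, -12, -6, -5]:

Scanning through the array:
Position 1 (value -11): max_ending_here = -11, max_so_far = -11
Position 2 (value 7): max_ending_here = 7, max_so_far = 7
Position 3 (value 0): max_ending_here = 7, max_so_far = 7
Position 4 (value -7): max_ending_here = 0, max_so_far = 7
Position 5 (value -12): max_ending_here = -12, max_so_far = 7
Position 6 (value -6): max_ending_here = -6, max_so_far = 7
Position 7 (value -5): max_ending_here = -5, max_so_far = 7

Maximum subarray: [7]
Maximum sum: 7

The maximum subarray is [7] with sum 7. This subarray runs from index 2 to index 2.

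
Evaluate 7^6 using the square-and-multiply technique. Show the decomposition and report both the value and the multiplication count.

Computing 7^6 by squaring (build up from 7^1; each line after the first costs one multiplication):

7^1 = 7
7^2 = (7^1)^2 = 7^2 = 49
7^3 = 7 * 7^2 = 7 * 49 = 343
7^6 = (7^3)^2 = 343^2 = 117649

Result: 117649
Multiplications needed: 3 (3 lines after 7^1)

7^6 = 117649. Using exponentiation by squaring, this requires 3 multiplications. The key idea: if the exponent is even, square the half-power; if odd, multiply by the base once.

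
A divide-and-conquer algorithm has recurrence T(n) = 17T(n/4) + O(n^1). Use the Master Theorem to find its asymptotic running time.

Master Theorem for T(n) = 17T(n/4) + O(n^1):

a = 17, b = 4, c = 1
log_b(a) = log_4(17) = 2.0437

Case 1: c = 1 < log_4(17) = 2.0437
T(n) = O(n^(log_4 17))

For T(n) = 17T(n/4) + O(n^1): log_4(17) = 2.0437. This is Case 1 of the Master Theorem (c < log_b(a), work dominated by leaves), giving O(n^(log_4 17)).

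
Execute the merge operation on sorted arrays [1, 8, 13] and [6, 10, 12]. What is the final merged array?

Merging process:

Compare 1 vs 6: take 1 from left. Merged: [1]
Compare 8 vs 6: take 6 from right. Merged: [1, 6]
Compare 8 vs 10: take 8 from left. Merged: [1, 6, 8]
Compare 13 vs 10: take 10 from right. Merged: [1, 6, 8, 10]
Compare 13 vs 12: take 12 from right. Merged: [1, 6, 8, 10, 12]
Append remaining from left: [13]. Merged: [1, 6, 8, 10, 12, 13]

Final merged array: [1, 6, 8, 10, 12, 13]
Total comparisons: 5

The merged array is [1, 6, 8, 10, 12, 13], requiring 5 comparisons. The merge step runs in O(n) time where n is the total number of elements.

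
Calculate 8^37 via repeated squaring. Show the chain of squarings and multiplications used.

Computing 8^37 by squaring (build up from 8^1; each line after the first costs one multiplication):

8^1 = 8
8^2 = (8^1)^2 = 8^2 = 64
8^4 = (8^2)^2 = 64^2 = 4096
8^8 = (8^4)^2 = 4096^2 = 16777216
8^9 = 8 * 8^8 = 8 * 16777216 = 134217728
8^18 = (8^9)^2 = 134217728^2 = 18014398509481984
8^36 = (8^18)^2 = 18014398509481984^2 = 324518553658426726783156020576256
8^37 = 8 * 8^36 = 8 * 324518553658426726783156020576256 = 2596148429267413814265248164610048

Result: 2596148429267413814265248164610048
Multiplications needed: 7 (7 lines after 8^1)

8^37 = 2596148429267413814265248164610048. Using exponentiation by squaring, this requires 7 multiplications. The key idea: if the exponent is even, square the half-power; if odd, multiply by the base once.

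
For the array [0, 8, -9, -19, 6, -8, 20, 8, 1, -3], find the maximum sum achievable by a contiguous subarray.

Using Kadane's algorithm on [0, 8, -9, -19, 6, -8, 20, 8, 1, -3]:

Scanning through the array:
Position 1 (value 8): max_ending_here = 8, max_so_far = 8
Position 2 (value -9): max_ending_here = -1, max_so_far = 8
Position 3 (value -19): max_ending_here = -19, max_so_far = 8
Position 4 (value 6): max_ending_here = 6, max_so_far = 8
Position 5 (value -8): max_ending_here = -2, max_so_far = 8
Position 6 (value 20): max_ending_here = 20, max_so_far = 20
Position 7 (value 8): max_ending_here = 28, max_so_far = 28
Position 8 (value 1): max_ending_here = 29, max_so_far = 29
Position 9 (value -3): max_ending_here = 26, max_so_far = 29

Maximum subarray: [20, 8, 1]
Maximum sum: 29

The maximum subarray is [20, 8, 1] with sum 29. This subarray runs from index 6 to index 8.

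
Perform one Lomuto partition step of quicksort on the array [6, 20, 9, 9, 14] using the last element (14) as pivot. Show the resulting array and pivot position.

Lomuto partition with pivot = 14:

Initial array: [6, 20, 9, 9, 14]

arr[0]=6 <= 14: swap with position 0, array becomes [6, 20, 9, 9, 14]
arr[1]=20 > 14: no swap
arr[2]=9 <= 14: swap with position 1, array becomes [6, 9, 20, 9, 14]
arr[3]=9 <= 14: swap with position 2, array becomes [6, 9, 9, 20, 14]

Place pivot at position 3: [6, 9, 9, 14, 20]
Pivot position: 3

After partitioning with pivot 14, the array becomes [6, 9, 9, 14, 20]. The pivot is placed at index 3. All elements to the left of the pivot are <= 14, and all elements to the right are > 14.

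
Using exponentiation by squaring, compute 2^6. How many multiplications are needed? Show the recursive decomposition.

Computing 2^6 by squaring (build up from 2^1; each line after the first costs one multiplication):

2^1 = 2
2^2 = (2^1)^2 = 2^2 = 4
2^3 = 2 * 2^2 = 2 * 4 = 8
2^6 = (2^3)^2 = 8^2 = 64

Result: 64
Multiplications needed: 3 (3 lines after 2^1)

2^6 = 64. Using exponentiation by squaring, this requires 3 multiplications. The key idea: if the exponent is even, square the half-power; if odd, multiply by the base once.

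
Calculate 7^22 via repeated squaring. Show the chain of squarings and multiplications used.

Computing 7^22 by squaring (build up from 7^1; each line after the first costs one multiplication):

7^1 = 7
7^2 = (7^1)^2 = 7^2 = 49
7^4 = (7^2)^2 = 49^2 = 2401
7^5 = 7 * 7^4 = 7 * 2401 = 16807
7^10 = (7^5)^2 = 16807^2 = 282475249
7^11 = 7 * 7^10 = 7 * 282475249 = 1977326743
7^22 = (7^11)^2 = 1977326743^2 = 3909821048582988049

Result: 3909821048582988049
Multiplications needed: 6 (6 lines after 7^1)

7^22 = 3909821048582988049. Using exponentiation by squaring, this requires 6 multiplications. The key idea: if the exponent is even, square the half-power; if odd, multiply by the base once.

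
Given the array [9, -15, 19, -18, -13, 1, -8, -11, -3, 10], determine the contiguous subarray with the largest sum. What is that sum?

Using Kadane's algorithm on [9, -15, 19, -18, -13, 1, -8, -11, -3, 10]:

Scanning through the array:
Position 1 (value -15): max_ending_here = -6, max_so_far = 9
Position 2 (value 19): max_ending_here = 19, max_so_far = 19
Position 3 (value -18): max_ending_here = 1, max_so_far = 19
Position 4 (value -13): max_ending_here = -12, max_so_far = 19
Position 5 (value 1): max_ending_here = 1, max_so_far = 19
Position 6 (value -8): max_ending_here = -7, max_so_far = 19
Position 7 (value -11): max_ending_here = -11, max_so_far = 19
Position 8 (value -3): max_ending_here = -3, max_so_far = 19
Position 9 (value 10): max_ending_here = 10, max_so_far = 19

Maximum subarray: [19]
Maximum sum: 19

The maximum subarray is [19] with sum 19. This subarray runs from index 2 to index 2.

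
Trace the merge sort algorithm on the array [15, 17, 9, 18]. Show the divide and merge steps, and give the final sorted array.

Merge sort trace:

Split: [15, 17, 9, 18] -> [15, 17] and [9, 18]
  Split: [15, 17] -> [15] and [17]
  Merge: [15] + [17] -> [15, 17]
  Split: [9, 18] -> [9] and [18]
  Merge: [9] + [18] -> [9, 18]
Merge: [15, 17] + [9, 18] -> [9, 15, 17, 18]

Final sorted array: [9, 15, 17, 18]

The merge sort proceeds by recursively splitting the array and merging sorted halves.
After all merges, the sorted array is [9, 15, 17, 18].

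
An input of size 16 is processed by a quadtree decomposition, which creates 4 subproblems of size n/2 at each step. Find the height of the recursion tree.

For divide and conquer with division factor 2:

Problem sizes at each level:
Level 0: 16
Level 1: 8
Level 2: 4
Level 3: 2
Level 4: 1

The root is level 0 and the size-1 base case is level 4 (the tree spans levels 0 through 4, i.e. 5 levels counting the root), so the depth is the number of divisions: log_2(16) = 4

The recursion tree depth is log_2(16) = 4. At each level, the problem size is divided by 2, so it takes 4 divisions to reduce to a base case of size 1. The algorithm makes 4 recursive calls at each level.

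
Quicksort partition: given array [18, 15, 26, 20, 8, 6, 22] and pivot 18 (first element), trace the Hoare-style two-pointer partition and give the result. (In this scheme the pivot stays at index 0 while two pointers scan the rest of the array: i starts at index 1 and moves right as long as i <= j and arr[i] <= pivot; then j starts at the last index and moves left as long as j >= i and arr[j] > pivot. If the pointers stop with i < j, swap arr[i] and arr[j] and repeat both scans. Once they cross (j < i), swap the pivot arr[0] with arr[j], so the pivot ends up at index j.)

Hoare-style two-pointer partition with pivot = 18:

Initial array: [18, 15, 26, 20, 8, 6, 22]

Pointers start at i = 1, j = 6.
i stops at index 2 (arr[2]=26 > 18), j stops at index 5 (arr[5]=6 <= 18): swap arr[2] and arr[5], array becomes [18, 15, 6, 20, 8, 26, 22]
i stops at index 3 (arr[3]=20 > 18), j stops at index 4 (arr[4]=8 <= 18): swap arr[3] and arr[4], array becomes [18, 15, 6, 8, 20, 26, 22]
i ends at 4, j ends at 3: the pointers have crossed (j < i), so scanning stops.

Swap pivot arr[0] with arr[3] to place pivot at position 3: [8, 15, 6, 18, 20, 26, 22]
Pivot position: 3

After partitioning with pivot 18, the array becomes [8, 15, 6, 18, 20, 26, 22]. The pivot is placed at index 3. All elements to the left of the pivot are <= 18, and all elements to the right are > 18.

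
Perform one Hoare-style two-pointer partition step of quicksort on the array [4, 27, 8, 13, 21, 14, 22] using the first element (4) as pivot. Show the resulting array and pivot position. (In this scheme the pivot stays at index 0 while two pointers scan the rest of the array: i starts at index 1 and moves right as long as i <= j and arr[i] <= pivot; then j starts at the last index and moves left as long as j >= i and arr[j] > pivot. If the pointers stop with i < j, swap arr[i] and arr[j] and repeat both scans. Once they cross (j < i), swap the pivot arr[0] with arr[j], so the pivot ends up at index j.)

Hoare-style two-pointer partition with pivot = 4:

Initial array: [4, 27, 8, 13, 21, 14, 22]

Pointers start at i = 1, j = 6.
i ends at 1, j ends at 0: the pointers have crossed (j < i), so scanning stops.

j = 0, so swapping arr[0] with arr[j] leaves the pivot at position 0: [4, 27, 8, 13, 21, 14, 22]
Pivot position: 0

After partitioning with pivot 4, the array becomes [4, 27, 8, 13, 21, 14, 22]. The pivot is placed at index 0. All elements to the left of the pivot are <= 4, and all elements to the right are > 4.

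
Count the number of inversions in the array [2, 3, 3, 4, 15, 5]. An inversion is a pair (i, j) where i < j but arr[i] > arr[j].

Finding inversions in [2, 3, 3, 4, 15, 5]:

(4, 5): arr[4]=15 > arr[5]=5

Total inversions: 1

The array has 1 inversion(s): (4,5). Each pair (i,j) satisfies i < j and arr[i] > arr[j].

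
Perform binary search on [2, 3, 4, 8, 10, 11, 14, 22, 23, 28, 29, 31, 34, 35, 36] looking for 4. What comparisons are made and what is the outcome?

Binary search for 4 in [2, 3, 4, 8, 10, 11, 14, 22, 23, 28, 29, 31, 34, 35, 36]:

lo=0, hi=14, mid=7, arr[mid]=22 -> 22 > 4, search left half
lo=0, hi=6, mid=3, arr[mid]=8 -> 8 > 4, search left half
lo=0, hi=2, mid=1, arr[mid]=3 -> 3 < 4, search right half
lo=2, hi=2, mid=2, arr[mid]=4 -> Found target at index 2!

Binary search finds 4 at index 2 after 4 comparisons. The search repeatedly halves the search space by comparing with the middle element.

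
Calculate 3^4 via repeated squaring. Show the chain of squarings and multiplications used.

Computing 3^4 by squaring (build up from 3^1; each line after the first costs one multiplication):

3^1 = 3
3^2 = (3^1)^2 = 3^2 = 9
3^4 = (3^2)^2 = 9^2 = 81

Result: 81
Multiplications needed: 2 (2 lines after 3^1)

3^4 = 81. Using exponentiation by squaring, this requires 2 multiplications. The key idea: if the exponent is even, square the half-power; if odd, multiply by the base once.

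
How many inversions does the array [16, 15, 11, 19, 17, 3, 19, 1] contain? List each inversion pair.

Finding inversions in [16, 15, 11, 19, 17, 3, 19, 1]:

(0, 1): arr[0]=16 > arr[1]=15
(0, 2): arr[0]=16 > arr[2]=11
(0, 5): arr[0]=16 > arr[5]=3
(0, 7): arr[0]=16 > arr[7]=1
(1, 2): arr[1]=15 > arr[2]=11
(1, 5): arr[1]=15 > arr[5]=3
(1, 7): arr[1]=15 > arr[7]=1
(2, 5): arr[2]=11 > arr[5]=3
(2, 7): arr[2]=11 > arr[7]=1
(3, 4): arr[3]=19 > arr[4]=17
(3, 5): arr[3]=19 > arr[5]=3
(3, 7): arr[3]=19 > arr[7]=1
(4, 5): arr[4]=17 > arr[5]=3
(4, 7): arr[4]=17 > arr[7]=1
(5, 7): arr[5]=3 > arr[7]=1
(6, 7): arr[6]=19 > arr[7]=1

Total inversions: 16

The array has 16 inversion(s): (0,1), (0,2), (0,5), (0,7), (1,2), (1,5), (1,7), (2,5), (2,7), (3,4), (3,5), (3,7), (4,5), (4,7), (5,7), (6,7). Each pair (i,j) satisfies i < j and arr[i] > arr[j].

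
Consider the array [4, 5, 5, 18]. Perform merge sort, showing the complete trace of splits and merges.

Merge sort trace:

Split: [4, 5, 5, 18] -> [4, 5] and [5, 18]
  Split: [4, 5] -> [4] and [5]
  Merge: [4] + [5] -> [4, 5]
  Split: [5, 18] -> [5] and [18]
  Merge: [5] + [18] -> [5, 18]
Merge: [4, 5] + [5, 18] -> [4, 5, 5, 18]

Final sorted array: [4, 5, 5, 18]

The merge sort proceeds by recursively splitting the array and merging sorted halves.
After all merges, the sorted array is [4, 5, 5, 18].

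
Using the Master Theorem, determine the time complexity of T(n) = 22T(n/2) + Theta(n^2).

Master Theorem for T(n) = 22T(n/2) + O(n^2):

a = 22, b = 2, c = 2
log_b(a) = log_2(22) = 4.4594

Case 1: c = 2 < log_2(22) = 4.4594
T(n) = O(n^(log_2 22))

For T(n) = 22T(n/2) + O(n^2): log_2(22) = 4.4594. This is Case 1 of the Master Theorem (c < log_b(a), work dominated by leaves), giving O(n^(log_2 22)).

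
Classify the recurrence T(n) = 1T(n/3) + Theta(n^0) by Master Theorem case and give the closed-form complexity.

Master Theorem for T(n) = 1T(n/3) + O(n^0):

a = 1, b = 3, c = 0
log_b(a) = log_3(1) = 0.0000

Case 2: c = 0 = log_3(1) = 0.0000
T(n) = O(n^0 log n) = O(log n)

For T(n) = 1T(n/3) + O(n^0): log_3(1) = 0.0000. This is Case 2 of the Master Theorem (c = log_b(a), equal work at all levels), giving O(log n).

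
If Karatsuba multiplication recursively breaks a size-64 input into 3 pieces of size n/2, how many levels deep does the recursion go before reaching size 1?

For divide and conquer with division factor 2:

Problem sizes at each level:
Level 0: 64
Level 1: 32
Level 2: 16
Level 3: 8
Level 4: 4
Level 5: 2
Level 6: 1

The root is level 0 and the size-1 base case is level 6 (the tree spans levels 0 through 6, i.e. 7 levels counting the root), so the depth is the number of divisions: log_2(64) = 6

The recursion tree depth is log_2(64) = 6. At each level, the problem size is divided by 2, so it takes 6 divisions to reduce to a base case of size 1. The algorithm makes 3 recursive calls at each level.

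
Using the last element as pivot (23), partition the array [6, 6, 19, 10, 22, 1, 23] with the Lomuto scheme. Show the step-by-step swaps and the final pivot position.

Lomuto partition with pivot = 23:

Initial array: [6, 6, 19, 10, 22, 1, 23]

arr[0]=6 <= 23: swap with position 0, array becomes [6, 6, 19, 10, 22, 1, 23]
arr[1]=6 <= 23: swap with position 1, array becomes [6, 6, 19, 10, 22, 1, 23]
arr[2]=19 <= 23: swap with position 2, array becomes [6, 6, 19, 10, 22, 1, 23]
arr[3]=10 <= 23: swap with position 3, array becomes [6, 6, 19, 10, 22, 1, 23]
arr[4]=22 <= 23: swap with position 4, array becomes [6, 6, 19, 10, 22, 1, 23]
arr[5]=1 <= 23: swap with position 5, array becomes [6, 6, 19, 10, 22, 1, 23]

Place pivot at position 6: [6, 6, 19, 10, 22, 1, 23]
Pivot position: 6

After partitioning with pivot 23, the array becomes [6, 6, 19, 10, 22, 1, 23]. The pivot is placed at index 6. All elements to the left of the pivot are <= 23, and all elements to the right are > 23.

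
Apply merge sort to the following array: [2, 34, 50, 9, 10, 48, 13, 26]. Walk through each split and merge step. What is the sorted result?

Merge sort trace:

Split: [2, 34, 50, 9, 10, 48, 13, 26] -> [2, 34, 50, 9] and [10, 48, 13, 26]
  Split: [2, 34, 50, 9] -> [2, 34] and [50, 9]
    Split: [2, 34] -> [2] and [34]
    Merge: [2] + [34] -> [2, 34]
    Split: [50, 9] -> [50] and [9]
    Merge: [50] + [9] -> [9, 50]
  Merge: [2, 34] + [9, 50] -> [2, 9, 34, 50]
  Split: [10, 48, 13, 26] -> [10, 48] and [13, 26]
    Split: [10, 48] -> [10] and [48]
    Merge: [10] + [48] -> [10, 48]
    Split: [13, 26] -> [13] and [26]
    Merge: [13] + [26] -> [13, 26]
  Merge: [10, 48] + [13, 26] -> [10, 13, 26, 48]
Merge: [2, 9, 34, 50] + [10, 13, 26, 48] -> [2, 9, 10, 13, 26, 34, 48, 50]

Final sorted array: [2, 9, 10, 13, 26, 34, 48, 50]

The merge sort proceeds by recursively splitting the array and merging sorted halves.
After all merges, the sorted array is [2, 9, 10, 13, 26, 34, 48, 50].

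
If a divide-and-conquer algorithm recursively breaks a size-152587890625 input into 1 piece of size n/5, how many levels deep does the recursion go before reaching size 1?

For divide and conquer with division factor 5:

Problem sizes at each level:
Level 0: 152587890625
Level 1: 30517578125
Level 2: 6103515625
Level 3: 1220703125
Level 4: 244140625
Level 5: 48828125
Level 6: 9765625
Level 7: 1953125
Level 8: 390625
Level 9: 78125
Level 10: 15625
Level 11: 3125
Level 12: 625
Level 13: 125
Level 14: 25
Level 15: 5
Level 16: 1

The root is level 0 and the size-1 base case is level 16 (the tree spans levels 0 through 16, i.e. 17 levels counting the root), so the depth is the number of divisions: log_5(152587890625) = 16

The recursion tree depth is log_5(152587890625) = 16. At each level, the problem size is divided by 5, so it takes 16 divisions to reduce to a base case of size 1. The algorithm makes 1 recursive call at each level.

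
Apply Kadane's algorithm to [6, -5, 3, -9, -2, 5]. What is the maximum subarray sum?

Using Kadane's algorithm on [6, -5, 3, -9, -2, 5]:

Scanning through the array:
Position 1 (value -5): max_ending_here = 1, max_so_far = 6
Position 2 (value 3): max_ending_here = 4, max_so_far = 6
Position 3 (value -9): max_ending_here = -5, max_so_far = 6
Position 4 (value -2): max_ending_here = -2, max_so_far = 6
Position 5 (value 5): max_ending_here = 5, max_so_far = 6

Maximum subarray: [6]
Maximum sum: 6

The maximum subarray is [6] with sum 6. This subarray runs from index 0 to index 0.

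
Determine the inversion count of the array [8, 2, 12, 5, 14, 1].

Finding inversions in [8, 2, 12, 5, 14, 1]:

(0, 1): arr[0]=8 > arr[1]=2
(0, 3): arr[0]=8 > arr[3]=5
(0, 5): arr[0]=8 > arr[5]=1
(1, 5): arr[1]=2 > arr[5]=1
(2, 3): arr[2]=12 > arr[3]=5
(2, 5): arr[2]=12 > arr[5]=1
(3, 5): arr[3]=5 > arr[5]=1
(4, 5): arr[4]=14 > arr[5]=1

Total inversions: 8

The array has 8 inversion(s): (0,1), (0,3), (0,5), (1,5), (2,3), (2,5), (3,5), (4,5). Each pair (i,j) satisfies i < j and arr[i] > arr[j].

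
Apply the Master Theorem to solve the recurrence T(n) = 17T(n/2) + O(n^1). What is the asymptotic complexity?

Master Theorem for T(n) = 17T(n/2) + O(n^1):

a = 17, b = 2, c = 1
log_b(a) = log_2(17) = 4.0875

Case 1: c = 1 < log_2(17) = 4.0875
T(n) = O(n^(log_2 17))

For T(n) = 17T(n/2) + O(n^1): log_2(17) = 4.0875. This is Case 1 of the Master Theorem (c < log_b(a), work dominated by leaves), giving O(n^(log_2 17)).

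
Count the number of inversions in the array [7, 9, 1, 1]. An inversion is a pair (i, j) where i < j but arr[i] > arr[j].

Finding inversions in [7, 9, 1, 1]:

(0, 2): arr[0]=7 > arr[2]=1
(0, 3): arr[0]=7 > arr[3]=1
(1, 2): arr[1]=9 > arr[2]=1
(1, 3): arr[1]=9 > arr[3]=1

Total inversions: 4

The array has 4 inversion(s): (0,2), (0,3), (1,2), (1,3). Each pair (i,j) satisfies i < j and arr[i] > arr[j].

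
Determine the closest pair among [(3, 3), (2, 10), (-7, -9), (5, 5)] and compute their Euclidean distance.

Computing all pairwise distances among 4 points:

d((3, 3), (2, 10)) = 7.0711
d((3, 3), (-7, -9)) = 15.6205
d((3, 3), (5, 5)) = 2.8284 <-- minimum
d((2, 10), (-7, -9)) = 21.0238
d((2, 10), (5, 5)) = 5.831
d((-7, -9), (5, 5)) = 18.4391

Closest pair: (3, 3) and (5, 5) with distance 2.8284

The closest pair is (3, 3) and (5, 5) with Euclidean distance 2.8284. For 4 points, brute-force pairwise comparison is shown above. For large n, the divide-and-conquer algorithm (sort by x, recurse on halves, check the dividing strip) achieves O(n log n).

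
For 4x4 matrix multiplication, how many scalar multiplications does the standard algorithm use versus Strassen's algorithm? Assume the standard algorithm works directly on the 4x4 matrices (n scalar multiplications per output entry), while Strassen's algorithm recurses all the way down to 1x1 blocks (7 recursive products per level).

Matrix multiplication for 4x4 matrices:

Standard algorithm: 4^3 = 64 multiplications
Strassen's algorithm: 7^(log2(4)) = 7^2 = 49 multiplications
Savings: 64 - 49 = 15 multiplications

Standard: 64 multiplications (4^3). Strassen: 49 multiplications (7^2). Strassen reduces 8 recursive multiplications to 7 at each level.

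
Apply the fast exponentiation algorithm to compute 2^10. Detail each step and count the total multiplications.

Computing 2^10 by squaring (build up from 2^1; each line after the first costs one multiplication):

2^1 = 2
2^2 = (2^1)^2 = 2^2 = 4
2^4 = (2^2)^2 = 4^2 = 16
2^5 = 2 * 2^4 = 2 * 16 = 32
2^10 = (2^5)^2 = 32^2 = 1024

Result: 1024
Multiplications needed: 4 (4 lines after 2^1)

2^10 = 1024. Using exponentiation by squaring, this requires 4 multiplications. The key idea: if the exponent is even, square the half-power; if odd, multiply by the base once.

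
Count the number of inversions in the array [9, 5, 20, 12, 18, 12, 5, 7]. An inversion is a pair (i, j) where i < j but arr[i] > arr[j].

Finding inversions in [9, 5, 20, 12, 18, 12, 5, 7]:

(0, 1): arr[0]=9 > arr[1]=5
(0, 6): arr[0]=9 > arr[6]=5
(0, 7): arr[0]=9 > arr[7]=7
(2, 3): arr[2]=20 > arr[3]=12
(2, 4): arr[2]=20 > arr[4]=18
(2, 5): arr[2]=20 > arr[5]=12
(2, 6): arr[2]=20 > arr[6]=5
(2, 7): arr[2]=20 > arr[7]=7
(3, 6): arr[3]=12 > arr[6]=5
(3, 7): arr[3]=12 > arr[7]=7
(4, 5): arr[4]=18 > arr[5]=12
(4, 6): arr[4]=18 > arr[6]=5
(4, 7): arr[4]=18 > arr[7]=7
(5, 6): arr[5]=12 > arr[6]=5
(5, 7): arr[5]=12 > arr[7]=7

Total inversions: 15

The array has 15 inversion(s): (0,1), (0,6), (0,7), (2,3), (2,4), (2,5), (2,6), (2,7), (3,6), (3,7), (4,5), (4,6), (4,7), (5,6), (5,7). Each pair (i,j) satisfies i < j and arr[i] > arr[j].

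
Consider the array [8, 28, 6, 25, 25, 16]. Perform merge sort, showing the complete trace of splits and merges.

Merge sort trace:

Split: [8, 28, 6, 25, 25, 16] -> [8, 28, 6] and [25, 25, 16]
  Split: [8, 28, 6] -> [8] and [28, 6]
    Split: [28, 6] -> [28] and [6]
    Merge: [28] + [6] -> [6, 28]
  Merge: [8] + [6, 28] -> [6, 8, 28]
  Split: [25, 25, 16] -> [25] and [25, 16]
    Split: [25, 16] -> [25] and [16]
    Merge: [25] + [16] -> [16, 25]
  Merge: [25] + [16, 25] -> [16, 25, 25]
Merge: [6, 8, 28] + [16, 25, 25] -> [6, 8, 16, 25, 25, 28]

Final sorted array: [6, 8, 16, 25, 25, 28]

The merge sort proceeds by recursively splitting the array and merging sorted halves.
After all merges, the sorted array is [6, 8, 16, 25, 25, 28].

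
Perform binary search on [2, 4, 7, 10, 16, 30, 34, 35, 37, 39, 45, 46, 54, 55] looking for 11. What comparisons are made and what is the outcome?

Binary search for 11 in [2, 4, 7, 10, 16, 30, 34, 35, 37, 39, 45, 46, 54, 55]:

lo=0, hi=13, mid=6, arr[mid]=34 -> 34 > 11, search left half
lo=0, hi=5, mid=2, arr[mid]=7 -> 7 < 11, search right half
lo=3, hi=5, mid=4, arr[mid]=16 -> 16 > 11, search left half
lo=3, hi=3, mid=3, arr[mid]=10 -> 10 < 11, search right half
lo=4 > hi=3, target 11 not found

Binary search determines that 11 is not in the array after 4 comparisons. The search space was exhausted without finding the target.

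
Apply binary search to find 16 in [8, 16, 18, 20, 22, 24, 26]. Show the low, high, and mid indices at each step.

Binary search for 16 in [8, 16, 18, 20, 22, 24, 26]:

lo=0, hi=6, mid=3, arr[mid]=20 -> 20 > 16, search left half
lo=0, hi=2, mid=1, arr[mid]=16 -> Found target at index 1!

Binary search finds 16 at index 1 after 2 comparisons. The search repeatedly halves the search space by comparing with the middle element.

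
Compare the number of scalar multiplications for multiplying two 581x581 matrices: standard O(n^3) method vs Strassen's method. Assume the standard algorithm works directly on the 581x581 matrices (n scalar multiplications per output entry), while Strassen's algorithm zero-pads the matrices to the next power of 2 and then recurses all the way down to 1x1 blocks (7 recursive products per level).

Matrix multiplication for 581x581 matrices:

Strassen's algorithm requires power-of-2 dimensions. Pad 581x581 to 1024x1024 (next power of 2).

Standard algorithm: 581^3 = 196122941 multiplications
Strassen's algorithm: 7^(log2(1024)) = 7^10 = 282475249 multiplications
Difference: 196122941 - 282475249 = -86352308 (Strassen uses MORE here due to padding overhead — for small or just-over-power-of-2 n, padding can outweigh the per-level savings)

Standard: 196122941 multiplications (581^3). Strassen: 282475249 multiplications (7^10, after padding to 1024x1024). Strassen reduces 8 recursive multiplications to 7 at each level.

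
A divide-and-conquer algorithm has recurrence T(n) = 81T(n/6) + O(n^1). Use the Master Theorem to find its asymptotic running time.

Master Theorem for T(n) = 81T(n/6) + O(n^1):

a = 81, b = 6, c = 1
log_b(a) = log_6(81) = 2.4526

Case 1: c = 1 < log_6(81) = 2.4526
T(n) = O(n^(log_6 81))

For T(n) = 81T(n/6) + O(n^1): log_6(81) = 2.4526. This is Case 1 of the Master Theorem (c < log_b(a), work dominated by leaves), giving O(n^(log_6 81)).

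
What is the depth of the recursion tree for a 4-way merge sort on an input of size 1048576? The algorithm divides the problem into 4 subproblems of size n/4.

For divide and conquer with division factor 4:

Problem sizes at each level:
Level 0: 1048576
Level 1: 262144
Level 2: 65536
Level 3: 16384
Level 4: 4096
Level 5: 1024
Level 6: 256
Level 7: 64
Level 8: 16
Level 9: 4
Level 10: 1

The root is level 0 and the size-1 base case is level 10 (the tree spans levels 0 through 10, i.e. 11 levels counting the root), so the depth is the number of divisions: log_4(1048576) = 10

The recursion tree depth is log_4(1048576) = 10. At each level, the problem size is divided by 4, so it takes 10 divisions to reduce to a base case of size 1. The algorithm makes 4 recursive calls at each level.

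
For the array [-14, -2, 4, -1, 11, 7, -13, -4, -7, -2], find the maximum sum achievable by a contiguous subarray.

Using Kadane's algorithm on [-14, -2, 4, -1, 11, 7, -13, -4, -7, -2]:

Scanning through the array:
Position 1 (value -2): max_ending_here = -2, max_so_far = -2
Position 2 (value 4): max_ending_here = 4, max_so_far = 4
Position 3 (value -1): max_ending_here = 3, max_so_far = 4
Position 4 (value 11): max_ending_here = 14, max_so_far = 14
Position 5 (value 7): max_ending_here = 21, max_so_far = 21
Position 6 (value -13): max_ending_here = 8, max_so_far = 21
Position 7 (value -4): max_ending_here = 4, max_so_far = 21
Position 8 (value -7): max_ending_here = -3, max_so_far = 21
Position 9 (value -2): max_ending_here = -2, max_so_far = 21

Maximum subarray: [4, -1, 11, 7]
Maximum sum: 21

The maximum subarray is [4, -1, 11, 7] with sum 21. This subarray runs from index 2 to index 5.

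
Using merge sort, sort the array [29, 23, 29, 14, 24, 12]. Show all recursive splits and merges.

Merge sort trace:

Split: [29, 23, 29, 14, 24, 12] -> [29, 23, 29] and [14, 24, 12]
  Split: [29, 23, 29] -> [29] and [23, 29]
    Split: [23, 29] -> [23] and [29]
    Merge: [23] + [29] -> [23, 29]
  Merge: [29] + [23, 29] -> [23, 29, 29]
  Split: [14, 24, 12] -> [14] and [24, 12]
    Split: [24, 12] -> [24] and [12]
    Merge: [24] + [12] -> [12, 24]
  Merge: [14] + [12, 24] -> [12, 14, 24]
Merge: [23, 29, 29] + [12, 14, 24] -> [12, 14, 23, 24, 29, 29]

Final sorted array: [12, 14, 23, 24, 29, 29]

The merge sort proceeds by recursively splitting the array and merging sorted halves.
After all merges, the sorted array is [12, 14, 23, 24, 29, 29].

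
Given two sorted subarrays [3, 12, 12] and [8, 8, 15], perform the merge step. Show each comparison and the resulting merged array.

Merging process:

Compare 3 vs 8: take 3 from left. Merged: [3]
Compare 12 vs 8: take 8 from right. Merged: [3, 8]
Compare 12 vs 8: take 8 from right. Merged: [3, 8, 8]
Compare 12 vs 15: take 12 from left. Merged: [3, 8, 8, 12]
Compare 12 vs 15: take 12 from left. Merged: [3, 8, 8, 12, 12]
Append remaining from right: [15]. Merged: [3, 8, 8, 12, 12, 15]

Final merged array: [3, 8, 8, 12, 12, 15]
Total comparisons: 5

The merged array is [3, 8, 8, 12, 12, 15], requiring 5 comparisons. The merge step runs in O(n) time where n is the total number of elements.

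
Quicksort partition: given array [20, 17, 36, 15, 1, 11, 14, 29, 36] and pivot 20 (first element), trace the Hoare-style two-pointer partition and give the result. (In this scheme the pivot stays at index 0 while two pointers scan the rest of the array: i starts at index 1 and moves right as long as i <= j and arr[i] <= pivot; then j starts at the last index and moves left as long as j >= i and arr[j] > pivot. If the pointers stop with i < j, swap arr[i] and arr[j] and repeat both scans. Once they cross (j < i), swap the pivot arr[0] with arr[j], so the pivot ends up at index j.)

Hoare-style two-pointer partition with pivot = 20:

Initial array: [20, 17, 36, 15, 1, 11, 14, 29, 36]

Pointers start at i = 1, j = 8.
i stops at index 2 (arr[2]=36 > 20), j stops at index 6 (arr[6]=14 <= 20): swap arr[2] and arr[6], array becomes [20, 17, 14, 15, 1, 11, 36, 29, 36]
i ends at 6, j ends at 5: the pointers have crossed (j < i), so scanning stops.

Swap pivot arr[0] with arr[5] to place pivot at position 5: [11, 17, 14, 15, 1, 20, 36, 29, 36]
Pivot position: 5

After partitioning with pivot 20, the array becomes [11, 17, 14, 15, 1, 20, 36, 29, 36]. The pivot is placed at index 5. All elements to the left of the pivot are <= 20, and all elements to the right are > 20.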